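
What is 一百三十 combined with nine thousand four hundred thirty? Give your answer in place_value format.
Convert 一百三十 (Chinese numeral) → 1×100 + 3×10 = 130 (decimal)
Convert nine thousand four hundred thirty (English words) → 9×1000 + 4×100 + 30 = 9430 (decimal)
Compute 130 + 9430 = 9560
Convert 9560 (decimal) → 9560 = 9×1000 + 5×100 + 6×10 → 9 thousands, 5 hundreds, 6 tens (place-value notation)
9 thousands, 5 hundreds, 6 tens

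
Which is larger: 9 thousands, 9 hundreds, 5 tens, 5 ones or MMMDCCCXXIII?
Convert 9 thousands, 9 hundreds, 5 tens, 5 ones (place-value notation) → 9×1000 + 9×100 + 5×10 + 5 = 9955 (decimal)
Convert MMMDCCCXXIII (Roman numeral) → 1000 + 1000 + 1000 + 500 + 100 + 100 + 100 + 10 + 10 + 1 + 1 + 1 = 3823 (decimal)
Compare 9955 vs 3823: larger = 9955
9955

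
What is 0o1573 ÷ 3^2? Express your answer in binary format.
Convert 0o1573 (octal) → 1×512 + 5×64 + 7×8 + 3 = 891 (decimal)
Convert 3^2 (power) → 9 (decimal)
Compute 891 ÷ 9 = 99
Convert 99 (decimal) → 99 = 64 + 32 + 2 + 1 → 0b1100011 (binary)
0b1100011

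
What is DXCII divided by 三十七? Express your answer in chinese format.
Convert DXCII (Roman numeral) → 500 + 90 + 1 + 1 = 592 (decimal)
Convert 三十七 (Chinese numeral) → 3×10 + 7 = 37 (decimal)
Compute 592 ÷ 37 = 16
Convert 16 (decimal) → 16 = 1×10 + 6 → 十六 (Chinese numeral)
十六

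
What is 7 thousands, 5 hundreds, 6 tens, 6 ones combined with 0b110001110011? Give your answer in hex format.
Convert 7 thousands, 5 hundreds, 6 tens, 6 ones (place-value notation) → 7×1000 + 5×100 + 6×10 + 6 = 7566 (decimal)
Convert 0b110001110011 (binary) → 2048 + 1024 + 64 + 32 + 16 + 2 + 1 = 3187 (decimal)
Compute 7566 + 3187 = 10753
Convert 10753 (decimal) → 10753 = 2×4096 + 10×256 + 1 → 0x2A01 (hexadecimal)
0x2A01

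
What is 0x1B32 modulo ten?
Convert 0x1B32 (hexadecimal) → 1×4096 + 11×256 + 3×16 + 2 = 6962 (decimal)
Convert ten (English words) → 10 (decimal)
Compute 6962 mod 10 = 2
2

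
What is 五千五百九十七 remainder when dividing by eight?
Convert 五千五百九十七 (Chinese numeral) → 5×1000 + 5×100 + 9×10 + 7 = 5597 (decimal)
Convert eight (English words) → 8 (decimal)
Compute 5597 mod 8 = 5
5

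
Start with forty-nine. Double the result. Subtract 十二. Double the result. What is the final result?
Convert forty-nine (English words) → 49 (decimal)
Start: 49
49 × 2 = 98
Convert 十二 (Chinese numeral) → 1×10 + 2 = 12 (decimal)
98 - 12 = 86
86 × 2 = 172
172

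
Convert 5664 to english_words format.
Convert 5664 (decimal) → 5664 = 5×1000 + 6×100 + 64 → five thousand six hundred sixty-four (English words)
five thousand six hundred sixty-four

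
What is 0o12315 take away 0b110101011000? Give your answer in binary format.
Convert 0o12315 (octal) → 1×4096 + 2×512 + 3×64 + 1×8 + 5 = 5325 (decimal)
Convert 0b110101011000 (binary) → 2048 + 1024 + 256 + 64 + 16 + 8 = 3416 (decimal)
Compute 5325 - 3416 = 1909
Convert 1909 (decimal) → 1909 = 1024 + 512 + 256 + 64 + 32 + 16 + 4 + 1 → 0b11101110101 (binary)
0b11101110101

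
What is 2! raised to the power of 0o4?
Convert 2! (factorial) → 2 (decimal)
Convert 0o4 (octal) → 4 (decimal)
Compute 2 ^ 4 = 16
16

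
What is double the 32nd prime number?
The 32nd prime number = 131
Compute 131 × 2 = 262
262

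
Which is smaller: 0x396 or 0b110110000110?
Convert 0x396 (hexadecimal) → 3×256 + 9×16 + 6 = 918 (decimal)
Convert 0b110110000110 (binary) → 2048 + 1024 + 256 + 128 + 4 + 2 = 3462 (decimal)
Compare 918 vs 3462: smaller = 918
918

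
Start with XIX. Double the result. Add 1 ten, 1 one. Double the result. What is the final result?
Convert XIX (Roman numeral) → 10 + 9 = 19 (decimal)
Start: 19
19 × 2 = 38
Convert 1 ten, 1 one (place-value notation) → 1×10 + 1 = 11 (decimal)
38 + 11 = 49
49 × 2 = 98
98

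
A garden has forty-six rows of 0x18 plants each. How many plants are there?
Convert 0x18 (hexadecimal) → 1×16 + 8 = 24 (decimal)
Convert forty-six (English words) → 46 (decimal)
Compute 24 × 46 = 1104
1104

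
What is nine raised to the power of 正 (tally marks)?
Convert nine (English words) → 9 (decimal)
Convert 正 (tally marks) → 5 (decimal)
Compute 9 ^ 5 = 59049
59049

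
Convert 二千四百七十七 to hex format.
Convert 二千四百七十七 (Chinese numeral) → 2×1000 + 4×100 + 7×10 + 7 = 2477 (decimal)
Convert 2477 (decimal) → 2477 = 9×256 + 10×16 + 13 → 0x9AD (hexadecimal)
0x9AD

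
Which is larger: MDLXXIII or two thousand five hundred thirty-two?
Convert MDLXXIII (Roman numeral) → 1000 + 500 + 50 + 10 + 10 + 1 + 1 + 1 = 1573 (decimal)
Convert two thousand five hundred thirty-two (English words) → 2×1000 + 5×100 + 32 = 2532 (decimal)
Compare 1573 vs 2532: larger = 2532
2532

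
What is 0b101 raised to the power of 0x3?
Convert 0b101 (binary) → 4 + 1 = 5 (decimal)
Convert 0x3 (hexadecimal) → 3 (decimal)
Compute 5 ^ 3 = 125
125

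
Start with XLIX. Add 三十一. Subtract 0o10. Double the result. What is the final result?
Convert XLIX (Roman numeral) → 40 + 9 = 49 (decimal)
Start: 49
Convert 三十一 (Chinese numeral) → 3×10 + 1 = 31 (decimal)
49 + 31 = 80
Convert 0o10 (octal) → 1×8 = 8 (decimal)
80 - 8 = 72
72 × 2 = 144
144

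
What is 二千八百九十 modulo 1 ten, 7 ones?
Convert 二千八百九十 (Chinese numeral) → 2×1000 + 8×100 + 9×10 = 2890 (decimal)
Convert 1 ten, 7 ones (place-value notation) → 1×10 + 7 = 17 (decimal)
Compute 2890 mod 17 = 0
0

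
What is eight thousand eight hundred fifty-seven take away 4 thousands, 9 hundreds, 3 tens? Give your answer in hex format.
Convert eight thousand eight hundred fifty-seven (English words) → 8×1000 + 8×100 + 57 = 8857 (decimal)
Convert 4 thousands, 9 hundreds, 3 tens (place-value notation) → 4×1000 + 9×100 + 3×10 = 4930 (decimal)
Compute 8857 - 4930 = 3927
Convert 3927 (decimal) → 3927 = 15×256 + 5×16 + 7 → 0xF57 (hexadecimal)
0xF57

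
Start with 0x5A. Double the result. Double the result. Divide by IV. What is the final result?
Convert 0x5A (hexadecimal) → 5×16 + 10 = 90 (decimal)
Start: 90
90 × 2 = 180
180 × 2 = 360
Convert IV (Roman numeral) → 4 (decimal)
360 ÷ 4 = 90
90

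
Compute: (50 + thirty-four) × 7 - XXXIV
Convert thirty-four (English words) → 34 (decimal)
Convert XXXIV (Roman numeral) → 10 + 10 + 10 + 4 = 34 (decimal)
Expression in decimal: (50 + 34) × 7 - 34
Parentheses first: 50 + 34 = 84
Multiply: 84 × 7 = 588
Subtract: 588 - 34 = 554
554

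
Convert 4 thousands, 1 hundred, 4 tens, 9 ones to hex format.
Convert 4 thousands, 1 hundred, 4 tens, 9 ones (place-value notation) → 4×1000 + 1×100 + 4×10 + 9 = 4149 (decimal)
Convert 4149 (decimal) → 4149 = 1×4096 + 3×16 + 5 → 0x1035 (hexadecimal)
0x1035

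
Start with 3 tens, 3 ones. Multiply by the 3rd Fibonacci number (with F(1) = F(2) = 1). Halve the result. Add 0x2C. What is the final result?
Convert 3 tens, 3 ones (place-value notation) → 3×10 + 3 = 33 (decimal)
Start: 33
Convert the 3rd Fibonacci number (with F(1) = F(2) = 1) (Fibonacci index) → 1, 1, 2 → 2 (decimal)
33 × 2 = 66
66 ÷ 2 = 33
Convert 0x2C (hexadecimal) → 2×16 + 12 = 44 (decimal)
33 + 44 = 77
77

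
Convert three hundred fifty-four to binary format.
Convert three hundred fifty-four (English words) → 3×100 + 54 = 354 (decimal)
Convert 354 (decimal) → 354 = 256 + 64 + 32 + 2 → 0b101100010 (binary)
0b101100010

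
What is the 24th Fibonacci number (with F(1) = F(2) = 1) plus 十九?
The 24th Fibonacci number (with F(1) = F(2) = 1) = 46368
Convert 十九 (Chinese numeral) → 1×10 + 9 = 19 (decimal)
Compute 46368 + 19 = 46387
46387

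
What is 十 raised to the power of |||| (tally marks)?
Convert 十 (Chinese numeral) → 1×10 = 10 (decimal)
Convert |||| (tally marks) → 4 (decimal)
Compute 10 ^ 4 = 10000
10000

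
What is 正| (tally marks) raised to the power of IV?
Convert 正| (tally marks) → 5 + 1 = 6 (decimal)
Convert IV (Roman numeral) → 4 (decimal)
Compute 6 ^ 4 = 1296
1296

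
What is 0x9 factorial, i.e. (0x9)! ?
Convert 0x9 (hexadecimal) → 9 (decimal)
Compute 9! = 362880
362880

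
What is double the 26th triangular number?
The 26th triangular number = 26×27/2 = 351
Compute 351 × 2 = 702
702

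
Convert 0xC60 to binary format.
Convert 0xC60 (hexadecimal) → 12×256 + 6×16 = 3168 (decimal)
Convert 3168 (decimal) → 3168 = 2048 + 1024 + 64 + 32 → 0b110001100000 (binary)
0b110001100000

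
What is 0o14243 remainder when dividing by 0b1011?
Convert 0o14243 (octal) → 1×4096 + 4×512 + 2×64 + 4×8 + 3 = 6307 (decimal)
Convert 0b1011 (binary) → 8 + 2 + 1 = 11 (decimal)
Compute 6307 mod 11 = 4
4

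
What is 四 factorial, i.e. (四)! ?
Convert 四 (Chinese numeral) → 4 (decimal)
Compute 4! = 24
24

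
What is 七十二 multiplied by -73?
Convert 七十二 (Chinese numeral) → 7×10 + 2 = 72 (decimal)
Compute 72 × -73 = -5256
-5256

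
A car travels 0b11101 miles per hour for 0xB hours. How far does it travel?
Convert 0b11101 (binary) → 16 + 8 + 4 + 1 = 29 (decimal)
Convert 0xB (hexadecimal) → 11 (decimal)
Compute 29 × 11 = 319
319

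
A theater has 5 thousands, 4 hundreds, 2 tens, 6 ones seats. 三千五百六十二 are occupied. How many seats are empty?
Convert 5 thousands, 4 hundreds, 2 tens, 6 ones (place-value notation) → 5×1000 + 4×100 + 2×10 + 6 = 5426 (decimal)
Convert 三千五百六十二 (Chinese numeral) → 3×1000 + 5×100 + 6×10 + 2 = 3562 (decimal)
Compute 5426 - 3562 = 1864
1864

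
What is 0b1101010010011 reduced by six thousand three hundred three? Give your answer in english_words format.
Convert 0b1101010010011 (binary) → 4096 + 2048 + 512 + 128 + 16 + 2 + 1 = 6803 (decimal)
Convert six thousand three hundred three (English words) → 6×1000 + 3×100 + 3 = 6303 (decimal)
Compute 6803 - 6303 = 500
Convert 500 (decimal) → 500 = 5×100 → five hundred (English words)
five hundred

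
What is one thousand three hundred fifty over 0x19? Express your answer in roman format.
Convert one thousand three hundred fifty (English words) → 1×1000 + 3×100 + 50 = 1350 (decimal)
Convert 0x19 (hexadecimal) → 1×16 + 9 = 25 (decimal)
Compute 1350 ÷ 25 = 54
Convert 54 (decimal) → 54 = 50 + 4 → LIV (Roman numeral)
LIV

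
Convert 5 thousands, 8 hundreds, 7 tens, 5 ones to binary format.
Convert 5 thousands, 8 hundreds, 7 tens, 5 ones (place-value notation) → 5×1000 + 8×100 + 7×10 + 5 = 5875 (decimal)
Convert 5875 (decimal) → 5875 = 4096 + 1024 + 512 + 128 + 64 + 32 + 16 + 2 + 1 → 0b1011011110011 (binary)
0b1011011110011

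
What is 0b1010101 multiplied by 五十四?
Convert 0b1010101 (binary) → 64 + 16 + 4 + 1 = 85 (decimal)
Convert 五十四 (Chinese numeral) → 5×10 + 4 = 54 (decimal)
Compute 85 × 54 = 4590
4590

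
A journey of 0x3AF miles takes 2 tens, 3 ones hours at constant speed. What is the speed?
Convert 0x3AF (hexadecimal) → 3×256 + 10×16 + 15 = 943 (decimal)
Convert 2 tens, 3 ones (place-value notation) → 2×10 + 3 = 23 (decimal)
Compute 943 ÷ 23 = 41
41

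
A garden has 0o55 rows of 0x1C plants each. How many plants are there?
Convert 0x1C (hexadecimal) → 1×16 + 12 = 28 (decimal)
Convert 0o55 (octal) → 5×8 + 5 = 45 (decimal)
Compute 28 × 45 = 1260
1260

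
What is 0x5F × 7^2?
Convert 0x5F (hexadecimal) → 5×16 + 15 = 95 (decimal)
Convert 7^2 (power) → 49 (decimal)
Compute 95 × 49 = 4655
4655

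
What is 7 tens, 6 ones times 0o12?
Convert 7 tens, 6 ones (place-value notation) → 7×10 + 6 = 76 (decimal)
Convert 0o12 (octal) → 1×8 + 2 = 10 (decimal)
Compute 76 × 10 = 760
760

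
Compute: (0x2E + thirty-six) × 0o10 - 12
Convert 0x2E (hexadecimal) → 2×16 + 14 = 46 (decimal)
Convert thirty-six (English words) → 36 (decimal)
Convert 0o10 (octal) → 1×8 = 8 (decimal)
Expression in decimal: (46 + 36) × 8 - 12
Parentheses first: 46 + 36 = 82
Multiply: 82 × 8 = 656
Subtract: 656 - 12 = 644
644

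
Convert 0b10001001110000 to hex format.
Convert 0b10001001110000 (binary) → 8192 + 512 + 64 + 32 + 16 = 8816 (decimal)
Convert 8816 (decimal) → 8816 = 2×4096 + 2×256 + 7×16 → 0x2270 (hexadecimal)
0x2270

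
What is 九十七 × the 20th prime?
Convert 九十七 (Chinese numeral) → 9×10 + 7 = 97 (decimal)
Convert the 20th prime (prime index) → 71 (decimal)
Compute 97 × 71 = 6887
6887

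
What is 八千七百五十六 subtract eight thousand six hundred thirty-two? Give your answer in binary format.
Convert 八千七百五十六 (Chinese numeral) → 8×1000 + 7×100 + 5×10 + 6 = 8756 (decimal)
Convert eight thousand six hundred thirty-two (English words) → 8×1000 + 6×100 + 32 = 8632 (decimal)
Compute 8756 - 8632 = 124
Convert 124 (decimal) → 124 = 64 + 32 + 16 + 8 + 4 → 0b1111100 (binary)
0b1111100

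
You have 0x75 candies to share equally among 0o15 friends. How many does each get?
Convert 0x75 (hexadecimal) → 7×16 + 5 = 117 (decimal)
Convert 0o15 (octal) → 1×8 + 5 = 13 (decimal)
Compute 117 ÷ 13 = 9
9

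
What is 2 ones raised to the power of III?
Convert 2 ones (place-value notation) → 2 (decimal)
Convert III (Roman numeral) → 1 + 1 + 1 = 3 (decimal)
Compute 2 ^ 3 = 8
8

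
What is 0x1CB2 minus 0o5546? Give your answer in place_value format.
Convert 0x1CB2 (hexadecimal) → 1×4096 + 12×256 + 11×16 + 2 = 7346 (decimal)
Convert 0o5546 (octal) → 5×512 + 5×64 + 4×8 + 6 = 2918 (decimal)
Compute 7346 - 2918 = 4428
Convert 4428 (decimal) → 4428 = 4×1000 + 4×100 + 2×10 + 8 → 4 thousands, 4 hundreds, 2 tens, 8 ones (place-value notation)
4 thousands, 4 hundreds, 2 tens, 8 ones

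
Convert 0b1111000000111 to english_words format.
Convert 0b1111000000111 (binary) → 4096 + 2048 + 1024 + 512 + 4 + 2 + 1 = 7687 (decimal)
Convert 7687 (decimal) → 7687 = 7×1000 + 6×100 + 87 → seven thousand six hundred eighty-seven (English words)
seven thousand six hundred eighty-seven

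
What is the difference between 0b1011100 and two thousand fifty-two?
Convert 0b1011100 (binary) → 64 + 16 + 8 + 4 = 92 (decimal)
Convert two thousand fifty-two (English words) → 2×1000 + 52 = 2052 (decimal)
Difference: |92 - 2052| = 1960
1960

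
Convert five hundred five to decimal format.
Convert five hundred five (English words) → 5×100 + 5 = 505 (decimal)
505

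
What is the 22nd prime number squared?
The 22nd prime number = 79
Compute 79² = 79 × 79 = 6241
6241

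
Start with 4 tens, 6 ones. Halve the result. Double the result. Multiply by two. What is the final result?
Convert 4 tens, 6 ones (place-value notation) → 4×10 + 6 = 46 (decimal)
Start: 46
46 ÷ 2 = 23
23 × 2 = 46
Convert two (English words) → 2 (decimal)
46 × 2 = 92
92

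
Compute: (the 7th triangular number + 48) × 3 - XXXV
Convert the 7th triangular number (triangular index) → 7×8/2 = 28 (decimal)
Convert XXXV (Roman numeral) → 10 + 10 + 10 + 5 = 35 (decimal)
Expression in decimal: (28 + 48) × 3 - 35
Parentheses first: 28 + 48 = 76
Multiply: 76 × 3 = 228
Subtract: 228 - 35 = 193
193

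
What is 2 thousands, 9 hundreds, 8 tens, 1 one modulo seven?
Convert 2 thousands, 9 hundreds, 8 tens, 1 one (place-value notation) → 2×1000 + 9×100 + 8×10 + 1 = 2981 (decimal)
Convert seven (English words) → 7 (decimal)
Compute 2981 mod 7 = 6
6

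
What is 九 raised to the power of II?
Convert 九 (Chinese numeral) → 9 (decimal)
Convert II (Roman numeral) → 1 + 1 = 2 (decimal)
Compute 9 ^ 2 = 81
81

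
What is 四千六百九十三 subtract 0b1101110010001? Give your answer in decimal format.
Convert 四千六百九十三 (Chinese numeral) → 4×1000 + 6×100 + 9×10 + 3 = 4693 (decimal)
Convert 0b1101110010001 (binary) → 4096 + 2048 + 512 + 256 + 128 + 16 + 1 = 7057 (decimal)
Compute 4693 - 7057 = -2364
-2364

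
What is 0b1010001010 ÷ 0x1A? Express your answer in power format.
Convert 0b1010001010 (binary) → 512 + 128 + 8 + 2 = 650 (decimal)
Convert 0x1A (hexadecimal) → 1×16 + 10 = 26 (decimal)
Compute 650 ÷ 26 = 25
Convert 25 (decimal) → 5^2 (power)
5^2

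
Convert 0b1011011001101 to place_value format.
Convert 0b1011011001101 (binary) → 4096 + 1024 + 512 + 128 + 64 + 8 + 4 + 1 = 5837 (decimal)
Convert 5837 (decimal) → 5837 = 5×1000 + 8×100 + 3×10 + 7 → 5 thousands, 8 hundreds, 3 tens, 7 ones (place-value notation)
5 thousands, 8 hundreds, 3 tens, 7 ones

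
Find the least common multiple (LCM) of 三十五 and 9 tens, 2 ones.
Convert 三十五 (Chinese numeral) → 3×10 + 5 = 35 (decimal)
Convert 9 tens, 2 ones (place-value notation) → 9×10 + 2 = 92 (decimal)
Compute lcm(35, 92) = 3220
3220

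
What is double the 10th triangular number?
The 10th triangular number = 10×11/2 = 55
Compute 55 × 2 = 110
110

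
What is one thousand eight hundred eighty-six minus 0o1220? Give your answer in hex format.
Convert one thousand eight hundred eighty-six (English words) → 1×1000 + 8×100 + 86 = 1886 (decimal)
Convert 0o1220 (octal) → 1×512 + 2×64 + 2×8 = 656 (decimal)
Compute 1886 - 656 = 1230
Convert 1230 (decimal) → 1230 = 4×256 + 12×16 + 14 → 0x4CE (hexadecimal)
0x4CE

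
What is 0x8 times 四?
Convert 0x8 (hexadecimal) → 8 (decimal)
Convert 四 (Chinese numeral) → 4 (decimal)
Compute 8 × 4 = 32
32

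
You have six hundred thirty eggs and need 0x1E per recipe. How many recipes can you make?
Convert six hundred thirty (English words) → 6×100 + 30 = 630 (decimal)
Convert 0x1E (hexadecimal) → 1×16 + 14 = 30 (decimal)
Compute 630 ÷ 30 = 21
21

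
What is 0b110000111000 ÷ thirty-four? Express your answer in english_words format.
Convert 0b110000111000 (binary) → 2048 + 1024 + 32 + 16 + 8 = 3128 (decimal)
Convert thirty-four (English words) → 34 (decimal)
Compute 3128 ÷ 34 = 92
Convert 92 (decimal) → ninety-two (English words)
ninety-two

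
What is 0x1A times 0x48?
Convert 0x1A (hexadecimal) → 1×16 + 10 = 26 (decimal)
Convert 0x48 (hexadecimal) → 4×16 + 8 = 72 (decimal)
Compute 26 × 72 = 1872
1872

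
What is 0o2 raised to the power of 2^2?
Convert 0o2 (octal) → 2 (decimal)
Convert 2^2 (power) → 4 (decimal)
Compute 2 ^ 4 = 16
16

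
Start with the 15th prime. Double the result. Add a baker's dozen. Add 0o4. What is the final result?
Convert the 15th prime (prime index) → 47 (decimal)
Start: 47
47 × 2 = 94
Convert a baker's dozen (colloquial) → 13 (decimal)
94 + 13 = 107
Convert 0o4 (octal) → 4 (decimal)
107 + 4 = 111
111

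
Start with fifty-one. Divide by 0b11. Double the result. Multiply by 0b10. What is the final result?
Convert fifty-one (English words) → 51 (decimal)
Start: 51
Convert 0b11 (binary) → 2 + 1 = 3 (decimal)
51 ÷ 3 = 17
17 × 2 = 34
Convert 0b10 (binary) → 2 (decimal)
34 × 2 = 68
68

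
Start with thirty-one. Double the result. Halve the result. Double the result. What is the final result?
Convert thirty-one (English words) → 31 (decimal)
Start: 31
31 × 2 = 62
62 ÷ 2 = 31
31 × 2 = 62
62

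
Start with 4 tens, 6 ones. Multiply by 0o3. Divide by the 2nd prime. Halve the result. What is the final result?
Convert 4 tens, 6 ones (place-value notation) → 4×10 + 6 = 46 (decimal)
Start: 46
Convert 0o3 (octal) → 3 (decimal)
46 × 3 = 138
Convert the 2nd prime (prime index) → 3 (decimal)
138 ÷ 3 = 46
46 ÷ 2 = 23
23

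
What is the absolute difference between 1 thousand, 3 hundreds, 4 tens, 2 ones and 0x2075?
Convert 1 thousand, 3 hundreds, 4 tens, 2 ones (place-value notation) → 1×1000 + 3×100 + 4×10 + 2 = 1342 (decimal)
Convert 0x2075 (hexadecimal) → 2×4096 + 7×16 + 5 = 8309 (decimal)
Compute |1342 - 8309| = 6967
6967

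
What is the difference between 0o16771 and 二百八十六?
Convert 0o16771 (octal) → 1×4096 + 6×512 + 7×64 + 7×8 + 1 = 7673 (decimal)
Convert 二百八十六 (Chinese numeral) → 2×100 + 8×10 + 6 = 286 (decimal)
Difference: |7673 - 286| = 7387
7387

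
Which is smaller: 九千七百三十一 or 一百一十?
Convert 九千七百三十一 (Chinese numeral) → 9×1000 + 7×100 + 3×10 + 1 = 9731 (decimal)
Convert 一百一十 (Chinese numeral) → 1×100 + 1×10 = 110 (decimal)
Compare 9731 vs 110: smaller = 110
110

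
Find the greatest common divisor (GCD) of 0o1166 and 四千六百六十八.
Convert 0o1166 (octal) → 1×512 + 1×64 + 6×8 + 6 = 630 (decimal)
Convert 四千六百六十八 (Chinese numeral) → 4×1000 + 6×100 + 6×10 + 8 = 4668 (decimal)
Compute gcd(630, 4668) = 6
6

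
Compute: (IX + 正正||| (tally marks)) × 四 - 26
Convert IX (Roman numeral) → 9 (decimal)
Convert 正正||| (tally marks) → 5 + 5 + 3 = 13 (decimal)
Convert 四 (Chinese numeral) → 4 (decimal)
Expression in decimal: (9 + 13) × 4 - 26
Parentheses first: 9 + 13 = 22
Multiply: 22 × 4 = 88
Subtract: 88 - 26 = 62
62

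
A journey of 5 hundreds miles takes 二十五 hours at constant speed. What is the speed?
Convert 5 hundreds (place-value notation) → 5×100 = 500 (decimal)
Convert 二十五 (Chinese numeral) → 2×10 + 5 = 25 (decimal)
Compute 500 ÷ 25 = 20
20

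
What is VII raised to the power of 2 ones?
Convert VII (Roman numeral) → 5 + 1 + 1 = 7 (decimal)
Convert 2 ones (place-value notation) → 2 (decimal)
Compute 7 ^ 2 = 49
49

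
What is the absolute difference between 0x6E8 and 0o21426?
Convert 0x6E8 (hexadecimal) → 6×256 + 14×16 + 8 = 1768 (decimal)
Convert 0o21426 (octal) → 2×4096 + 1×512 + 4×64 + 2×8 + 6 = 8982 (decimal)
Compute |1768 - 8982| = 7214
7214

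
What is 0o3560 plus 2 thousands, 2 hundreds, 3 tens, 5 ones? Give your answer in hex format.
Convert 0o3560 (octal) → 3×512 + 5×64 + 6×8 = 1904 (decimal)
Convert 2 thousands, 2 hundreds, 3 tens, 5 ones (place-value notation) → 2×1000 + 2×100 + 3×10 + 5 = 2235 (decimal)
Compute 1904 + 2235 = 4139
Convert 4139 (decimal) → 4139 = 1×4096 + 2×16 + 11 → 0x102B (hexadecimal)
0x102B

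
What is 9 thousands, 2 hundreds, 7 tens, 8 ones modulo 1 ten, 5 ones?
Convert 9 thousands, 2 hundreds, 7 tens, 8 ones (place-value notation) → 9×1000 + 2×100 + 7×10 + 8 = 9278 (decimal)
Convert 1 ten, 5 ones (place-value notation) → 1×10 + 5 = 15 (decimal)
Compute 9278 mod 15 = 8
8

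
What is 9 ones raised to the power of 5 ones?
Convert 9 ones (place-value notation) → 9 (decimal)
Convert 5 ones (place-value notation) → 5 (decimal)
Compute 9 ^ 5 = 59049
59049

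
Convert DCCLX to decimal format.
Convert DCCLX (Roman numeral) → 500 + 100 + 100 + 50 + 10 = 760 (decimal)
760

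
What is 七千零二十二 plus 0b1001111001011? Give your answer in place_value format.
Convert 七千零二十二 (Chinese numeral) → 7×1000 + 2×10 + 2 = 7022 (decimal)
Convert 0b1001111001011 (binary) → 4096 + 512 + 256 + 128 + 64 + 8 + 2 + 1 = 5067 (decimal)
Compute 7022 + 5067 = 12089
Convert 12089 (decimal) → 12089 = 12×1000 + 8×10 + 9 → 12 thousands, 8 tens, 9 ones (place-value notation)
12 thousands, 8 tens, 9 ones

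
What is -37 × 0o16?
Convert 0o16 (octal) → 1×8 + 6 = 14 (decimal)
Compute -37 × 14 = -518
-518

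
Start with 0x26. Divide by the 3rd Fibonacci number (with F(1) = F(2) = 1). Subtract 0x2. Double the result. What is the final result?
Convert 0x26 (hexadecimal) → 2×16 + 6 = 38 (decimal)
Start: 38
Convert the 3rd Fibonacci number (with F(1) = F(2) = 1) (Fibonacci index) → 1, 1, 2 → 2 (decimal)
38 ÷ 2 = 19
Convert 0x2 (hexadecimal) → 2 (decimal)
19 - 2 = 17
17 × 2 = 34
34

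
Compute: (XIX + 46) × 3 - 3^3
Convert XIX (Roman numeral) → 10 + 9 = 19 (decimal)
Convert 3^3 (power) → 27 (decimal)
Expression in decimal: (19 + 46) × 3 - 27
Parentheses first: 19 + 46 = 65
Multiply: 65 × 3 = 195
Subtract: 195 - 27 = 168
168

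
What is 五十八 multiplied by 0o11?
Convert 五十八 (Chinese numeral) → 5×10 + 8 = 58 (decimal)
Convert 0o11 (octal) → 1×8 + 1 = 9 (decimal)
Compute 58 × 9 = 522
522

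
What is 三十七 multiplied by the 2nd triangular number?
Convert 三十七 (Chinese numeral) → 3×10 + 7 = 37 (decimal)
Convert the 2nd triangular number (triangular index) → 2×3/2 = 3 (decimal)
Compute 37 × 3 = 111
111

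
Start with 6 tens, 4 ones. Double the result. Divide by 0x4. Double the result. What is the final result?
Convert 6 tens, 4 ones (place-value notation) → 6×10 + 4 = 64 (decimal)
Start: 64
64 × 2 = 128
Convert 0x4 (hexadecimal) → 4 (decimal)
128 ÷ 4 = 32
32 × 2 = 64
64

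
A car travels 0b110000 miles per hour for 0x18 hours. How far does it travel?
Convert 0b110000 (binary) → 32 + 16 = 48 (decimal)
Convert 0x18 (hexadecimal) → 1×16 + 8 = 24 (decimal)
Compute 48 × 24 = 1152
1152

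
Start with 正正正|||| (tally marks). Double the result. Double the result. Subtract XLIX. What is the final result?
Convert 正正正|||| (tally marks) → 5 + 5 + 5 + 4 = 19 (decimal)
Start: 19
19 × 2 = 38
38 × 2 = 76
Convert XLIX (Roman numeral) → 40 + 9 = 49 (decimal)
76 - 49 = 27
27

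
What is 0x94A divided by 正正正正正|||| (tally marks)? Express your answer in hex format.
Convert 0x94A (hexadecimal) → 9×256 + 4×16 + 10 = 2378 (decimal)
Convert 正正正正正|||| (tally marks) → 5 + 5 + 5 + 5 + 5 + 4 = 29 (decimal)
Compute 2378 ÷ 29 = 82
Convert 82 (decimal) → 82 = 5×16 + 2 → 0x52 (hexadecimal)
0x52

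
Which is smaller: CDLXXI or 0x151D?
Convert CDLXXI (Roman numeral) → 400 + 50 + 10 + 10 + 1 = 471 (decimal)
Convert 0x151D (hexadecimal) → 1×4096 + 5×256 + 1×16 + 13 = 5405 (decimal)
Compare 471 vs 5405: smaller = 471
471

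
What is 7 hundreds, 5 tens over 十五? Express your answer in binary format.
Convert 7 hundreds, 5 tens (place-value notation) → 7×100 + 5×10 = 750 (decimal)
Convert 十五 (Chinese numeral) → 1×10 + 5 = 15 (decimal)
Compute 750 ÷ 15 = 50
Convert 50 (decimal) → 50 = 32 + 16 + 2 → 0b110010 (binary)
0b110010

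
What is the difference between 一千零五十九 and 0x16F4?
Convert 一千零五十九 (Chinese numeral) → 1×1000 + 5×10 + 9 = 1059 (decimal)
Convert 0x16F4 (hexadecimal) → 1×4096 + 6×256 + 15×16 + 4 = 5876 (decimal)
Difference: |1059 - 5876| = 4817
4817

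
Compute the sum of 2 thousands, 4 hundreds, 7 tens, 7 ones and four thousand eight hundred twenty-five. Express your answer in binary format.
Convert 2 thousands, 4 hundreds, 7 tens, 7 ones (place-value notation) → 2×1000 + 4×100 + 7×10 + 7 = 2477 (decimal)
Convert four thousand eight hundred twenty-five (English words) → 4×1000 + 8×100 + 25 = 4825 (decimal)
Compute 2477 + 4825 = 7302
Convert 7302 (decimal) → 7302 = 4096 + 2048 + 1024 + 128 + 4 + 2 → 0b1110010000110 (binary)
0b1110010000110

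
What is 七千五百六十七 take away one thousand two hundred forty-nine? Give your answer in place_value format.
Convert 七千五百六十七 (Chinese numeral) → 7×1000 + 5×100 + 6×10 + 7 = 7567 (decimal)
Convert one thousand two hundred forty-nine (English words) → 1×1000 + 2×100 + 49 = 1249 (decimal)
Compute 7567 - 1249 = 6318
Convert 6318 (decimal) → 6318 = 6×1000 + 3×100 + 1×10 + 8 → 6 thousands, 3 hundreds, 1 ten, 8 ones (place-value notation)
6 thousands, 3 hundreds, 1 ten, 8 ones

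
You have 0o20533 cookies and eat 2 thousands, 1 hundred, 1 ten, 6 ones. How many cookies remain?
Convert 0o20533 (octal) → 2×4096 + 5×64 + 3×8 + 3 = 8539 (decimal)
Convert 2 thousands, 1 hundred, 1 ten, 6 ones (place-value notation) → 2×1000 + 1×100 + 1×10 + 6 = 2116 (decimal)
Compute 8539 - 2116 = 6423
6423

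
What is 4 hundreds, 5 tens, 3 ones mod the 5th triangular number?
Convert 4 hundreds, 5 tens, 3 ones (place-value notation) → 4×100 + 5×10 + 3 = 453 (decimal)
Convert the 5th triangular number (triangular index) → 5×6/2 = 15 (decimal)
Compute 453 mod 15 = 3
3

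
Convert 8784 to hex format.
Convert 8784 (decimal) → 8784 = 2×4096 + 2×256 + 5×16 → 0x2250 (hexadecimal)
0x2250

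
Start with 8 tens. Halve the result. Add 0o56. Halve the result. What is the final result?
Convert 8 tens (place-value notation) → 8×10 = 80 (decimal)
Start: 80
80 ÷ 2 = 40
Convert 0o56 (octal) → 5×8 + 6 = 46 (decimal)
40 + 46 = 86
86 ÷ 2 = 43
43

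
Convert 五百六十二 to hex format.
Convert 五百六十二 (Chinese numeral) → 5×100 + 6×10 + 2 = 562 (decimal)
Convert 562 (decimal) → 562 = 2×256 + 3×16 + 2 → 0x232 (hexadecimal)
0x232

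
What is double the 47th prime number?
The 47th prime number = 211
Compute 211 × 2 = 422
422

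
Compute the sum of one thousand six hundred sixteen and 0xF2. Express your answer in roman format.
Convert one thousand six hundred sixteen (English words) → 1×1000 + 6×100 + 16 = 1616 (decimal)
Convert 0xF2 (hexadecimal) → 15×16 + 2 = 242 (decimal)
Compute 1616 + 242 = 1858
Convert 1858 (decimal) → 1858 = 1000 + 500 + 100 + 100 + 100 + 50 + 5 + 1 + 1 + 1 → MDCCCLVIII (Roman numeral)
MDCCCLVIII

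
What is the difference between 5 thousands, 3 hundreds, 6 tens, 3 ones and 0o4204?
Convert 5 thousands, 3 hundreds, 6 tens, 3 ones (place-value notation) → 5×1000 + 3×100 + 6×10 + 3 = 5363 (decimal)
Convert 0o4204 (octal) → 4×512 + 2×64 + 4 = 2180 (decimal)
Difference: |5363 - 2180| = 3183
3183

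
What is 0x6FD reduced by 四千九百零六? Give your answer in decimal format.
Convert 0x6FD (hexadecimal) → 6×256 + 15×16 + 13 = 1789 (decimal)
Convert 四千九百零六 (Chinese numeral) → 4×1000 + 9×100 + 6 = 4906 (decimal)
Compute 1789 - 4906 = -3117
-3117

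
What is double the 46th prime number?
The 46th prime number = 199
Compute 199 × 2 = 398
398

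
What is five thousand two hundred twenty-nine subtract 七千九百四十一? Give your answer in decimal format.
Convert five thousand two hundred twenty-nine (English words) → 5×1000 + 2×100 + 29 = 5229 (decimal)
Convert 七千九百四十一 (Chinese numeral) → 7×1000 + 9×100 + 4×10 + 1 = 7941 (decimal)
Compute 5229 - 7941 = -2712
-2712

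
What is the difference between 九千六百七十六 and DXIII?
Convert 九千六百七十六 (Chinese numeral) → 9×1000 + 6×100 + 7×10 + 6 = 9676 (decimal)
Convert DXIII (Roman numeral) → 500 + 10 + 1 + 1 + 1 = 513 (decimal)
Difference: |9676 - 513| = 9163
9163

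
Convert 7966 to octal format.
Convert 7966 (decimal) → 7966 = 1×4096 + 7×512 + 4×64 + 3×8 + 6 → 0o17436 (octal)
0o17436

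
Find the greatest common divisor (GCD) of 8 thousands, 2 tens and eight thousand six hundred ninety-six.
Convert 8 thousands, 2 tens (place-value notation) → 8×1000 + 2×10 = 8020 (decimal)
Convert eight thousand six hundred ninety-six (English words) → 8×1000 + 6×100 + 96 = 8696 (decimal)
Compute gcd(8020, 8696) = 4
4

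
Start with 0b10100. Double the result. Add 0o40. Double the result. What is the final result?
Convert 0b10100 (binary) → 16 + 4 = 20 (decimal)
Start: 20
20 × 2 = 40
Convert 0o40 (octal) → 4×8 = 32 (decimal)
40 + 32 = 72
72 × 2 = 144
144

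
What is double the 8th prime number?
The 8th prime number = 19
Compute 19 × 2 = 38
38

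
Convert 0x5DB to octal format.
Convert 0x5DB (hexadecimal) → 5×256 + 13×16 + 11 = 1499 (decimal)
Convert 1499 (decimal) → 1499 = 2×512 + 7×64 + 3×8 + 3 → 0o2733 (octal)
0o2733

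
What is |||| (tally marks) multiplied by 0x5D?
Convert |||| (tally marks) → 4 (decimal)
Convert 0x5D (hexadecimal) → 5×16 + 13 = 93 (decimal)
Compute 4 × 93 = 372
372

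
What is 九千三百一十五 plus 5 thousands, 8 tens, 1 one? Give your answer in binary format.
Convert 九千三百一十五 (Chinese numeral) → 9×1000 + 3×100 + 1×10 + 5 = 9315 (decimal)
Convert 5 thousands, 8 tens, 1 one (place-value notation) → 5×1000 + 8×10 + 1 = 5081 (decimal)
Compute 9315 + 5081 = 14396
Convert 14396 (decimal) → 14396 = 8192 + 4096 + 2048 + 32 + 16 + 8 + 4 → 0b11100000111100 (binary)
0b11100000111100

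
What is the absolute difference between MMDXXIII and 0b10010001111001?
Convert MMDXXIII (Roman numeral) → 1000 + 1000 + 500 + 10 + 10 + 1 + 1 + 1 = 2523 (decimal)
Convert 0b10010001111001 (binary) → 8192 + 1024 + 64 + 32 + 16 + 8 + 1 = 9337 (decimal)
Compute |2523 - 9337| = 6814
6814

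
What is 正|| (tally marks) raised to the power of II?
Convert 正|| (tally marks) → 5 + 2 = 7 (decimal)
Convert II (Roman numeral) → 1 + 1 = 2 (decimal)
Compute 7 ^ 2 = 49
49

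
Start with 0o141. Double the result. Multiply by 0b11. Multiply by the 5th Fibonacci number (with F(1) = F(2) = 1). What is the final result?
Convert 0o141 (octal) → 1×64 + 4×8 + 1 = 97 (decimal)
Start: 97
97 × 2 = 194
Convert 0b11 (binary) → 2 + 1 = 3 (decimal)
194 × 3 = 582
Convert the 5th Fibonacci number (with F(1) = F(2) = 1) (Fibonacci index) → 1, 1, 2, 3, 5 → 5 (decimal)
582 × 5 = 2910
2910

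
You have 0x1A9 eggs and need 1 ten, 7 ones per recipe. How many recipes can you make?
Convert 0x1A9 (hexadecimal) → 1×256 + 10×16 + 9 = 425 (decimal)
Convert 1 ten, 7 ones (place-value notation) → 1×10 + 7 = 17 (decimal)
Compute 425 ÷ 17 = 25
25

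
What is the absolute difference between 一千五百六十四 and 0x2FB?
Convert 一千五百六十四 (Chinese numeral) → 1×1000 + 5×100 + 6×10 + 4 = 1564 (decimal)
Convert 0x2FB (hexadecimal) → 2×256 + 15×16 + 11 = 763 (decimal)
Compute |1564 - 763| = 801
801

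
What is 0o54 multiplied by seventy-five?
Convert 0o54 (octal) → 5×8 + 4 = 44 (decimal)
Convert seventy-five (English words) → 75 (decimal)
Compute 44 × 75 = 3300
3300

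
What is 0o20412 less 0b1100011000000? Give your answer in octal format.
Convert 0o20412 (octal) → 2×4096 + 4×64 + 1×8 + 2 = 8458 (decimal)
Convert 0b1100011000000 (binary) → 4096 + 2048 + 128 + 64 = 6336 (decimal)
Compute 8458 - 6336 = 2122
Convert 2122 (decimal) → 2122 = 4×512 + 1×64 + 1×8 + 2 → 0o4112 (octal)
0o4112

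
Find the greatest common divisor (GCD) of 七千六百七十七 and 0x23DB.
Convert 七千六百七十七 (Chinese numeral) → 7×1000 + 6×100 + 7×10 + 7 = 7677 (decimal)
Convert 0x23DB (hexadecimal) → 2×4096 + 3×256 + 13×16 + 11 = 9179 (decimal)
Compute gcd(7677, 9179) = 1
1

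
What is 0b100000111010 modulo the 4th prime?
Convert 0b100000111010 (binary) → 2048 + 32 + 16 + 8 + 2 = 2106 (decimal)
Convert the 4th prime (prime index) → 7 (decimal)
Compute 2106 mod 7 = 6
6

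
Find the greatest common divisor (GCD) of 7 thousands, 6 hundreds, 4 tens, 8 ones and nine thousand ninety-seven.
Convert 7 thousands, 6 hundreds, 4 tens, 8 ones (place-value notation) → 7×1000 + 6×100 + 4×10 + 8 = 7648 (decimal)
Convert nine thousand ninety-seven (English words) → 9×1000 + 97 = 9097 (decimal)
Compute gcd(7648, 9097) = 1
1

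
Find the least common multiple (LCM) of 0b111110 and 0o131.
Convert 0b111110 (binary) → 32 + 16 + 8 + 4 + 2 = 62 (decimal)
Convert 0o131 (octal) → 1×64 + 3×8 + 1 = 89 (decimal)
Compute lcm(62, 89) = 5518
5518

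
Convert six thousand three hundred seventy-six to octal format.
Convert six thousand three hundred seventy-six (English words) → 6×1000 + 3×100 + 76 = 6376 (decimal)
Convert 6376 (decimal) → 6376 = 1×4096 + 4×512 + 3×64 + 5×8 → 0o14350 (octal)
0o14350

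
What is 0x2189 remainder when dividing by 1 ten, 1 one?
Convert 0x2189 (hexadecimal) → 2×4096 + 1×256 + 8×16 + 9 = 8585 (decimal)
Convert 1 ten, 1 one (place-value notation) → 1×10 + 1 = 11 (decimal)
Compute 8585 mod 11 = 5
5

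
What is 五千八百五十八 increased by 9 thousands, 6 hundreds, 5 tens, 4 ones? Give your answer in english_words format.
Convert 五千八百五十八 (Chinese numeral) → 5×1000 + 8×100 + 5×10 + 8 = 5858 (decimal)
Convert 9 thousands, 6 hundreds, 5 tens, 4 ones (place-value notation) → 9×1000 + 6×100 + 5×10 + 4 = 9654 (decimal)
Compute 5858 + 9654 = 15512
Convert 15512 (decimal) → 15512 = 15×1000 + 5×100 + 12 → fifteen thousand five hundred twelve (English words)
fifteen thousand five hundred twelve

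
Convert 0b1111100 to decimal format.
Convert 0b1111100 (binary) → 64 + 32 + 16 + 8 + 4 = 124 (decimal)
124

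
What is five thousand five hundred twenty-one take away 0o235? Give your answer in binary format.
Convert five thousand five hundred twenty-one (English words) → 5×1000 + 5×100 + 21 = 5521 (decimal)
Convert 0o235 (octal) → 2×64 + 3×8 + 5 = 157 (decimal)
Compute 5521 - 157 = 5364
Convert 5364 (decimal) → 5364 = 4096 + 1024 + 128 + 64 + 32 + 16 + 4 → 0b1010011110100 (binary)
0b1010011110100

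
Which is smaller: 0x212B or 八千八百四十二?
Convert 0x212B (hexadecimal) → 2×4096 + 1×256 + 2×16 + 11 = 8491 (decimal)
Convert 八千八百四十二 (Chinese numeral) → 8×1000 + 8×100 + 4×10 + 2 = 8842 (decimal)
Compare 8491 vs 8842: smaller = 8491
8491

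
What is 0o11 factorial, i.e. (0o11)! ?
Convert 0o11 (octal) → 1×8 + 1 = 9 (decimal)
Compute 9! = 362880
362880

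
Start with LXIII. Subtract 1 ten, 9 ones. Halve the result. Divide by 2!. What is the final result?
Convert LXIII (Roman numeral) → 50 + 10 + 1 + 1 + 1 = 63 (decimal)
Start: 63
Convert 1 ten, 9 ones (place-value notation) → 1×10 + 9 = 19 (decimal)
63 - 19 = 44
44 ÷ 2 = 22
Convert 2! (factorial) → 2 (decimal)
22 ÷ 2 = 11
11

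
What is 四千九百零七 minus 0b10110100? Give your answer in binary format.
Convert 四千九百零七 (Chinese numeral) → 4×1000 + 9×100 + 7 = 4907 (decimal)
Convert 0b10110100 (binary) → 128 + 32 + 16 + 4 = 180 (decimal)
Compute 4907 - 180 = 4727
Convert 4727 (decimal) → 4727 = 4096 + 512 + 64 + 32 + 16 + 4 + 2 + 1 → 0b1001001110111 (binary)
0b1001001110111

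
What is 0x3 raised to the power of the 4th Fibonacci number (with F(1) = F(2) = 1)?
Convert 0x3 (hexadecimal) → 3 (decimal)
Convert the 4th Fibonacci number (with F(1) = F(2) = 1) (Fibonacci index) → 1, 1, 2, 3 → 3 (decimal)
Compute 3 ^ 3 = 27
27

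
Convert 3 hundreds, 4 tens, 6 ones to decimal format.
Convert 3 hundreds, 4 tens, 6 ones (place-value notation) → 3×100 + 4×10 + 6 = 346 (decimal)
346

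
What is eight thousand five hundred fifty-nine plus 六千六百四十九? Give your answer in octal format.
Convert eight thousand five hundred fifty-nine (English words) → 8×1000 + 5×100 + 59 = 8559 (decimal)
Convert 六千六百四十九 (Chinese numeral) → 6×1000 + 6×100 + 4×10 + 9 = 6649 (decimal)
Compute 8559 + 6649 = 15208
Convert 15208 (decimal) → 15208 = 3×4096 + 5×512 + 5×64 + 5×8 → 0o35550 (octal)
0o35550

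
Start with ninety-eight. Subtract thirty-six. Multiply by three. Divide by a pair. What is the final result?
Convert ninety-eight (English words) → 98 (decimal)
Start: 98
Convert thirty-six (English words) → 36 (decimal)
98 - 36 = 62
Convert three (English words) → 3 (decimal)
62 × 3 = 186
Convert a pair (colloquial) → 2 (decimal)
186 ÷ 2 = 93
93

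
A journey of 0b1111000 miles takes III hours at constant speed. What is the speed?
Convert 0b1111000 (binary) → 64 + 32 + 16 + 8 = 120 (decimal)
Convert III (Roman numeral) → 1 + 1 + 1 = 3 (decimal)
Compute 120 ÷ 3 = 40
40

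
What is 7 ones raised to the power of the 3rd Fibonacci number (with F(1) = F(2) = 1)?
Convert 7 ones (place-value notation) → 7 (decimal)
Convert the 3rd Fibonacci number (with F(1) = F(2) = 1) (Fibonacci index) → 1, 1, 2 → 2 (decimal)
Compute 7 ^ 2 = 49
49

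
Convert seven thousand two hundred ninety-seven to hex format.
Convert seven thousand two hundred ninety-seven (English words) → 7×1000 + 2×100 + 97 = 7297 (decimal)
Convert 7297 (decimal) → 7297 = 1×4096 + 12×256 + 8×16 + 1 → 0x1C81 (hexadecimal)
0x1C81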